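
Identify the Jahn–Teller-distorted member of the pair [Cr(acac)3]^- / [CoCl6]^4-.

[Cr(acac)3]^-: Ligand charges: each acetylacetonate is −1. With an overall charge of −1 the chromium centre must be in the +2 oxidation state. Cr sits in group 6, so the d-electron count is 6 − 2 = 4. Acetylacetonate is a weak-field ligand for a first-row metal, so the complex is high-spin. The t₂g³e_g¹ (high-spin) configuration has an unevenly filled e_g set; the Jahn–Teller theorem predicts a tetragonal distortion (typically axial elongation) to lift the degeneracy.
[CoCl6]^4-: Each chloride is −1; balancing the −4 overall charge requires Co(II). Group 9 minus oxidation state 2 gives a d⁷ configuration. Chloride is a weak-field ligand for a first-row metal, so the complex is high-spin. The d⁷ configuration leaves the e_g set evenly filled (or empty) — no strong Jahn–Teller driving force.

[Cr(acac)3]^-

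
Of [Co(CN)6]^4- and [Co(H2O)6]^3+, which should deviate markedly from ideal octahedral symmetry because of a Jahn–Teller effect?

[Co(CN)6]^4-: Ligand charges: each cyanide is −1. With an overall charge of −4 the cobalt centre must be in the +2 oxidation state. Cobalt is a group-9 element; Co(II) is therefore d⁷. Cyanide is a strong-field ligand (high in the spectrochemical series) for a first-row metal, so the complex is low-spin. The t₂g⁶e_g¹ (low-spin) configuration has an unevenly filled e_g set; the Jahn–Teller theorem predicts a tetragonal distortion (typically axial elongation) to lift the degeneracy.
[Co(H2O)6]^3+: Ligand charges: water is neutral. With an overall charge of +3 the cobalt centre must be in the +3 oxidation state. Group 9 minus oxidation state 3 gives a d⁶ configuration. Co(III) has an exceptionally large octahedral splitting and is low-spin with essentially every ligand except fluoride. The d⁶ configuration leaves the e_g set evenly filled (or empty) — no strong Jahn–Teller driving force.

[Co(CN)6]^4-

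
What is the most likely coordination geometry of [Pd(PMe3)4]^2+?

square planar

Summing ligand charges against the +2 overall charge gives an oxidation state of +2 for palladium.
Palladium is a group-10 element; Pd(II) is therefore d⁸.
With 4 monodentate ligands the coordination number is 4.
A 4d d⁸ ion has a large crystal-field splitting; square planar leaves the high-energy d_{x²−y²} orbital empty and maximises CFSE.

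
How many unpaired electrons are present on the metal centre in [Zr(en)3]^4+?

Ethylenediamine is neutral; balancing the +4 overall charge requires Zr(IV).
Zr sits in group 4, so the d-electron count is 4 − 4 = 0.
Counting donor atoms: 3×ethylenediamine (bidentate) → 6 donors. Coordination number = 6.
In an octahedral field the d⁰ configuration is t₂g⁰e_g⁰, giving 0 unpaired electrons.

0 unpaired electrons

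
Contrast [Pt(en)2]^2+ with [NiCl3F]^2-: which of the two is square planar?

For [Pt(en)2]^2+: Summing ligand charges against the +2 overall charge gives an oxidation state of +2 for platinum. Platinum is a group-10 element; Pt(II) is therefore d⁸. A 5d d⁸ ion has a large crystal-field splitting; square planar leaves the high-energy d_{x²−y²} orbital empty and maximises CFSE. → square planar.
For [NiCl3F]^2-: Each chloride is −1; each fluoride is −1; balancing the −2 overall charge requires Ni(II). Group 10 minus oxidation state 2 gives a d⁸ configuration. Chloride and fluoride are weak-field ligands. With weak-field ligands the CFSE gain from square planar is small, so a 3d d⁸ ion takes the sterically preferred tetrahedral geometry. → tetrahedral.

[Pt(en)2]^2+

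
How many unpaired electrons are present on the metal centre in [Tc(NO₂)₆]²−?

Summing ligand charges against the −2 overall charge gives an oxidation state of +4 for technetium.
Group 7 minus oxidation state 4 gives a d³ configuration.
In an octahedral field the d³ configuration is t₂g³e_g⁰ (only one arrangement possible), giving 3 unpaired electrons.

3 unpaired electrons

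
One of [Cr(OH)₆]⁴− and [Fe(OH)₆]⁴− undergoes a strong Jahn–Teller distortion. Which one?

[Cr(OH)₆]⁴−

[Cr(OH)₆]⁴−: Each hydroxide is −1; balancing the −4 overall charge requires Cr(II). Cr sits in group 6, so the d-electron count is 6 − 2 = 4. Hydroxide is a weak-field ligand for a first-row metal, so the complex is high-spin. The t₂g³e_g¹ (high-spin) configuration has an unevenly filled e_g set; the Jahn–Teller theorem predicts a tetragonal distortion (typically axial elongation) to lift the degeneracy.
[Fe(OH)₆]⁴−: Summing ligand charges against the −4 overall charge gives an oxidation state of +2 for iron. Fe sits in group 8, so the d-electron count is 8 − 2 = 6. Hydroxide is a weak-field ligand for a first-row metal, so the complex is high-spin. The d⁶ configuration leaves the e_g set evenly filled (or empty) — no strong Jahn–Teller driving force.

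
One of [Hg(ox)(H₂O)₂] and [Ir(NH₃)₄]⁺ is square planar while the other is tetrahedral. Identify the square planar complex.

[Ir(NH₃)₄]⁺

For [Hg(ox)(H₂O)₂]: Each oxalate is −2; water is neutral; balancing the 0 overall charge requires Hg(II). Group 12 minus oxidation state 2 gives a d¹⁰ configuration. A d¹⁰ ion has no crystal-field stabilisation preference between square planar and tetrahedral, so four ligands adopt the sterically favoured tetrahedral geometry. → tetrahedral.
For [Ir(NH₃)₄]⁺: Summing ligand charges against the +1 overall charge gives an oxidation state of +1 for iridium. Ir sits in group 9, so the d-electron count is 9 − 1 = 8. A 5d d⁸ ion has a large crystal-field splitting; square planar leaves the high-energy d_{x²−y²} orbital empty and maximises CFSE. → square planar.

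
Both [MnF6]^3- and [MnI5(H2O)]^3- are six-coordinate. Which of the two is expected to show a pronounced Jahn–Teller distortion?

[MnF6]^3-

[MnF6]^3-: Ligand charges: each fluoride is −1. With an overall charge of −3 the manganese centre must be in the +3 oxidation state. Mn sits in group 7, so the d-electron count is 7 − 3 = 4. Fluoride is a weak-field ligand for a first-row metal, so the complex is high-spin. The t₂g³e_g¹ (high-spin) configuration has an unevenly filled e_g set; the Jahn–Teller theorem predicts a tetragonal distortion (typically axial elongation) to lift the degeneracy.
[MnI5(H2O)]^3-: Summing ligand charges against the −3 overall charge gives an oxidation state of +2 for manganese. Group 7 minus oxidation state 2 gives a d⁵ configuration. Iodide is a weak-field ligand for a first-row metal, so the complex is high-spin. The d⁵ configuration leaves the e_g set evenly filled (or empty) — no strong Jahn–Teller driving force.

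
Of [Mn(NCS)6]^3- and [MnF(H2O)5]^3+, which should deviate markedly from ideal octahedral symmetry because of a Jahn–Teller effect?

[Mn(NCS)6]^3-

[Mn(NCS)6]^3-: Summing ligand charges against the −3 overall charge gives an oxidation state of +3 for manganese. Mn sits in group 7, so the d-electron count is 7 − 3 = 4. Isothiocyanate is a weak-field ligand for a first-row metal, so the complex is high-spin. The t₂g³e_g¹ (high-spin) configuration has an unevenly filled e_g set; the Jahn–Teller theorem predicts a tetragonal distortion (typically axial elongation) to lift the degeneracy.
[MnF(H2O)5]^3+: Ligand charges: each fluoride is −1; water is neutral. With an overall charge of +3 the manganese centre must be in the +4 oxidation state. Group 7 minus oxidation state 4 gives a d³ configuration. The d³ configuration leaves the e_g set evenly filled (or empty) — no strong Jahn–Teller driving force.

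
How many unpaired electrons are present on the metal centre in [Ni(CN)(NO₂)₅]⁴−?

Summing ligand charges against the −4 overall charge gives an oxidation state of +2 for nickel.
Ni sits in group 10, so the d-electron count is 10 − 2 = 8.
In an octahedral field the d⁸ configuration is t₂g⁶e_g² (only one arrangement possible), giving 2 unpaired electrons.

2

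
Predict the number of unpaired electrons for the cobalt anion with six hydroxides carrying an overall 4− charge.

3 unpaired electrons

Ligand charges: each hydroxide is −1. With an overall charge of −4 the cobalt centre must be in the +2 oxidation state.
Cobalt is a group-9 element; Co(II) is therefore d⁷.
The spin state decides the count: Hydroxide is a weak-field ligand for a first-row metal, so the complex is high-spin.
An octahedral high-spin d⁷ ion is t₂g⁵e_g², giving 3 unpaired electrons.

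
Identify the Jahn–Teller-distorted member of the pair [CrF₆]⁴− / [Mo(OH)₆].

[CrF₆]⁴−: Each fluoride is −1; balancing the −4 overall charge requires Cr(II). Chromium is a group-6 element; Cr(II) is therefore d⁴. Fluoride is a weak-field ligand for a first-row metal, so the complex is high-spin. The t₂g³e_g¹ (high-spin) configuration has an unevenly filled e_g set; the Jahn–Teller theorem predicts a tetragonal distortion (typically axial elongation) to lift the degeneracy.
[Mo(OH)₆]: Summing ligand charges against the 0 overall charge gives an oxidation state of +6 for molybdenum. Molybdenum is a group-6 element; Mo(VI) is therefore d⁰. The d⁰ configuration leaves the e_g set evenly filled (or empty) — no strong Jahn–Teller driving force.

[CrF₆]⁴−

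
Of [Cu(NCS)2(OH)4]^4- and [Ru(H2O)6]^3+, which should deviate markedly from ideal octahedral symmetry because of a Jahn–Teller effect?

[Cu(NCS)2(OH)4]^4-: Ligand charges: each isothiocyanate is −1; each hydroxide is −1. With an overall charge of −4 the copper centre must be in the +2 oxidation state. Copper is a group-11 element; Cu(II) is therefore d⁹. The t₂g⁶e_g³ configuration has an unevenly filled e_g set; the Jahn–Teller theorem predicts a tetragonal distortion (typically axial elongation) to lift the degeneracy.
[Ru(H2O)6]^3+: Ligand charges: water is neutral. With an overall charge of +3 the ruthenium centre must be in the +3 oxidation state. Ruthenium is a group-8 element; Ru(III) is therefore d⁵. A 4d ion has a large Δₒ and is invariably low-spin. The d⁵ configuration leaves the e_g set evenly filled (or empty) — no strong Jahn–Teller driving force.

[Cu(NCS)2(OH)4]^4-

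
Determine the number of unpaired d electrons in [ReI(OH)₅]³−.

Each iodide is −1; each hydroxide is −1; balancing the −3 overall charge requires Re(III).
Re sits in group 7, so the d-electron count is 7 − 3 = 4.
The spin state decides the count: a 5d ion has a large Δₒ and is invariably low-spin.
An octahedral low-spin d⁴ ion is t₂g⁴e_g⁰, giving 2 unpaired electrons.

2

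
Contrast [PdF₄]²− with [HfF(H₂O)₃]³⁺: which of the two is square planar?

For [PdF₄]²−: Each fluoride is −1; balancing the −2 overall charge requires Pd(II). Palladium is a group-10 element; Pd(II) is therefore d⁸. A 4d d⁸ ion has a large crystal-field splitting; square planar leaves the high-energy d_{x²−y²} orbital empty and maximises CFSE. → square planar.
For [HfF(H₂O)₃]³⁺: Each fluoride is −1; water is neutral; balancing the +3 overall charge requires Hf(IV). Hf sits in group 4, so the d-electron count is 4 − 4 = 0. A d⁰ ion has no crystal-field stabilisation preference between square planar and tetrahedral, so four ligands adopt the sterically favoured tetrahedral geometry. → tetrahedral.

[PdF₄]²−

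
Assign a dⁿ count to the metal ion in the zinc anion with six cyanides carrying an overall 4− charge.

d10

Summing ligand charges against the −4 overall charge gives an oxidation state of +2 for zinc.
Zinc is a group-12 element; Zn(II) is therefore d¹⁰.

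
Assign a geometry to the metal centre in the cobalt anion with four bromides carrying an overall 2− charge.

Summing ligand charges against the −2 overall charge gives an oxidation state of +2 for cobalt.
Co sits in group 9, so the d-electron count is 9 − 2 = 7.
Coordination number: 4.
Bromide is a weak-field ligand.
For a high-spin 3d d⁷ ion with weak-field ligands the small Δₜ gives little square-planar CFSE advantage, so four ligands adopt the sterically favoured tetrahedral geometry.

tetrahedral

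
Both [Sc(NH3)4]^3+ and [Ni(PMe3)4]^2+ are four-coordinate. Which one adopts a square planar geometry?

[Ni(PMe3)4]^2+

For [Sc(NH3)4]^3+: Ammonia is neutral; balancing the +3 overall charge requires Sc(III). Scandium is a group-3 element; Sc(III) is therefore d⁰. A d⁰ ion has no crystal-field stabilisation preference between square planar and tetrahedral, so four ligands adopt the sterically favoured tetrahedral geometry. → tetrahedral.
For [Ni(PMe3)4]^2+: Ligand charges: trimethylphosphine is neutral. With an overall charge of +2 the nickel centre must be in the +2 oxidation state. Group 10 minus oxidation state 2 gives a d⁸ configuration. Trimethylphosphine is a strong-field ligand (high in the spectrochemical series). A 3d d⁸ ion with strong-field ligands gains enough CFSE to favour square planar over tetrahedral. → square planar.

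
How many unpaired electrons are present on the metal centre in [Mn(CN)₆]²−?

Summing ligand charges against the −2 overall charge gives an oxidation state of +4 for manganese.
Mn sits in group 7, so the d-electron count is 7 − 4 = 3.
In an octahedral field the d³ configuration is t₂g³e_g⁰ (only one arrangement possible), giving 3 unpaired electrons.

3 unpaired electrons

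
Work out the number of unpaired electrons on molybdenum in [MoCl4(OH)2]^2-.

2 unpaired electrons

Summing ligand charges against the −2 overall charge gives an oxidation state of +4 for molybdenum.
Molybdenum is a group-6 element; Mo(IV) is therefore d².
In an octahedral field the d² configuration is t₂g²e_g⁰ (only one arrangement possible), giving 2 unpaired electrons.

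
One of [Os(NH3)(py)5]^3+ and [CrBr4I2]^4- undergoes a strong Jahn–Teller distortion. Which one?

[Os(NH3)(py)5]^3+: Summing ligand charges against the +3 overall charge gives an oxidation state of +3 for osmium. Os sits in group 8, so the d-electron count is 8 − 3 = 5. A 5d ion has a large Δₒ and is invariably low-spin. The d⁵ configuration leaves the e_g set evenly filled (or empty) — no strong Jahn–Teller driving force.
[CrBr4I2]^4-: Each bromide is −1; each iodide is −1; balancing the −4 overall charge requires Cr(II). Chromium is a group-6 element; Cr(II) is therefore d⁴. Bromide and iodide are weak-field ligands for a first-row metal, so the complex is high-spin. The t₂g³e_g¹ (high-spin) configuration has an unevenly filled e_g set; the Jahn–Teller theorem predicts a tetragonal distortion (typically axial elongation) to lift the degeneracy.

[CrBr4I2]^4-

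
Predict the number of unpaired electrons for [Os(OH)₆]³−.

Ligand charges: each hydroxide is −1. With an overall charge of −3 the osmium centre must be in the +3 oxidation state.
Group 8 minus oxidation state 3 gives a d⁵ configuration.
The spin state decides the count: a 5d ion has a large Δₒ and is invariably low-spin.
An octahedral low-spin d⁵ ion is t₂g⁵e_g⁰, giving 1 unpaired electron.

1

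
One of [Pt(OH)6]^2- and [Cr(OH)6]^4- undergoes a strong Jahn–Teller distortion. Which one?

[Pt(OH)6]^2-: Summing ligand charges against the −2 overall charge gives an oxidation state of +4 for platinum. Platinum is a group-10 element; Pt(IV) is therefore d⁶. A 5d ion has a large Δₒ and is invariably low-spin. The d⁶ configuration leaves the e_g set evenly filled (or empty) — no strong Jahn–Teller driving force.
[Cr(OH)6]^4-: Summing ligand charges against the −4 overall charge gives an oxidation state of +2 for chromium. Group 6 minus oxidation state 2 gives a d⁴ configuration. Hydroxide is a weak-field ligand for a first-row metal, so the complex is high-spin. The t₂g³e_g¹ (high-spin) configuration has an unevenly filled e_g set; the Jahn–Teller theorem predicts a tetragonal distortion (typically axial elongation) to lift the degeneracy.

[Cr(OH)6]^4-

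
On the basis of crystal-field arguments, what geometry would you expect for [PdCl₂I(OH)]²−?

Ligand charges: each chloride is −1; each iodide is −1; each hydroxide is −1. With an overall charge of −2 the palladium centre must be in the +2 oxidation state.
Palladium is a group-10 element; Pd(II) is therefore d⁸.
Coordination number: 4.
A 4d d⁸ ion has a large crystal-field splitting; square planar leaves the high-energy d_{x²−y²} orbital empty and maximises CFSE.

square planar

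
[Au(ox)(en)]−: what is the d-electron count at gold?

d10

Summing ligand charges against the −1 overall charge gives an oxidation state of +1 for gold.
Au sits in group 11, so the d-electron count is 11 − 1 = 10.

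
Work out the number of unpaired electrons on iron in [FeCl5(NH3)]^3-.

Ligand charges: each chloride is −1; ammonia is neutral. With an overall charge of −3 the iron centre must be in the +2 oxidation state.
Fe sits in group 8, so the d-electron count is 8 − 2 = 6.
The spin state decides the count: Chloride is a weak-field ligand for a first-row metal, so the complex is high-spin.
An octahedral high-spin d⁶ ion is t₂g⁴e_g², giving 4 unpaired electrons.

4 unpaired electrons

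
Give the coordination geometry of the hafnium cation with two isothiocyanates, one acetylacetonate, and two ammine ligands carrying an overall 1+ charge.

Summing ligand charges against the +1 overall charge gives an oxidation state of +4 for hafnium.
Hf sits in group 4, so the d-electron count is 4 − 4 = 0.
Counting donor atoms: 2×isothiocyanate (monodentate) → 2 donors; 1×acetylacetonate (bidentate) → 2 donors; 2×ammonia (monodentate) → 2 donors. Coordination number = 6.
Six donors around a single metal centre give an octahedral coordination sphere.

octahedral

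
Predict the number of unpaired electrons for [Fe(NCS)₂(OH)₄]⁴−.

4

Ligand charges: each isothiocyanate is −1; each hydroxide is −1. With an overall charge of −4 the iron centre must be in the +2 oxidation state.
Iron is a group-8 element; Fe(II) is therefore d⁶.
The spin state decides the count: Hydroxide and isothiocyanate are weak-field ligands for a first-row metal, so the complex is high-spin.
An octahedral high-spin d⁶ ion is t₂g⁴e_g², giving 4 unpaired electrons.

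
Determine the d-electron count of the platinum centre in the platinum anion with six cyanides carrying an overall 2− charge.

d6

Summing ligand charges against the −2 overall charge gives an oxidation state of +4 for platinum.
Platinum is a group-10 element; Pt(IV) is therefore d⁶.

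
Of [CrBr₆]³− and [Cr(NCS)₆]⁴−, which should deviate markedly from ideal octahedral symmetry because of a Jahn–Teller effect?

[Cr(NCS)₆]⁴−

[CrBr₆]³−: Each bromide is −1; balancing the −3 overall charge requires Cr(III). Cr sits in group 6, so the d-electron count is 6 − 3 = 3. The d³ configuration leaves the e_g set evenly filled (or empty) — no strong Jahn–Teller driving force.
[Cr(NCS)₆]⁴−: Each isothiocyanate is −1; balancing the −4 overall charge requires Cr(II). Group 6 minus oxidation state 2 gives a d⁴ configuration. Isothiocyanate is a weak-field ligand for a first-row metal, so the complex is high-spin. The t₂g³e_g¹ (high-spin) configuration has an unevenly filled e_g set; the Jahn–Teller theorem predicts a tetragonal distortion (typically axial elongation) to lift the degeneracy.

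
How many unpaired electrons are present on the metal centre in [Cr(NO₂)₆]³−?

Summing ligand charges against the −3 overall charge gives an oxidation state of +3 for chromium.
Group 6 minus oxidation state 3 gives a d³ configuration.
In an octahedral field the d³ configuration is t₂g³e_g⁰ (only one arrangement possible), giving 3 unpaired electrons.

3 unpaired electrons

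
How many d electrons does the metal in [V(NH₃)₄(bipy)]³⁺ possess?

d2

Ligand charges: ammonia is neutral; 2,2′-bipyridine is neutral. With an overall charge of +3 the vanadium centre must be in the +3 oxidation state.
Group 5 minus oxidation state 3 gives a d² configuration.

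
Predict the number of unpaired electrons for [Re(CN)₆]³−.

2 unpaired electrons

Ligand charges: each cyanide is −1. With an overall charge of −3 the rhenium centre must be in the +3 oxidation state.
Re sits in group 7, so the d-electron count is 7 − 3 = 4.
The spin state decides the count: a 5d ion has a large Δₒ and is invariably low-spin.
An octahedral low-spin d⁴ ion is t₂g⁴e_g⁰, giving 2 unpaired electrons.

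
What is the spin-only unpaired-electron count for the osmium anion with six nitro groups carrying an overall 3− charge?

Summing ligand charges against the −3 overall charge gives an oxidation state of +3 for osmium.
Os sits in group 8, so the d-electron count is 8 − 3 = 5.
The spin state decides the count: a 5d ion has a large Δₒ and is invariably low-spin.
An octahedral low-spin d⁵ ion is t₂g⁵e_g⁰, giving 1 unpaired electron.

1 unpaired electron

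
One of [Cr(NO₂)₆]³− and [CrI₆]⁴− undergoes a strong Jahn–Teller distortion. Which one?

[Cr(NO₂)₆]³−: Ligand charges: each nitro (N-bound nitrite) is −1. With an overall charge of −3 the chromium centre must be in the +3 oxidation state. Group 6 minus oxidation state 3 gives a d³ configuration. The d³ configuration leaves the e_g set evenly filled (or empty) — no strong Jahn–Teller driving force.
[CrI₆]⁴−: Ligand charges: each iodide is −1. With an overall charge of −4 the chromium centre must be in the +2 oxidation state. Chromium is a group-6 element; Cr(II) is therefore d⁴. Iodide is a weak-field ligand for a first-row metal, so the complex is high-spin. The t₂g³e_g¹ (high-spin) configuration has an unevenly filled e_g set; the Jahn–Teller theorem predicts a tetragonal distortion (typically axial elongation) to lift the degeneracy.

[CrI₆]⁴−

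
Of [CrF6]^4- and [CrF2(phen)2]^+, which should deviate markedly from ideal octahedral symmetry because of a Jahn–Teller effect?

[CrF6]^4-: Each fluoride is −1; balancing the −4 overall charge requires Cr(II). Chromium is a group-6 element; Cr(II) is therefore d⁴. Fluoride is a weak-field ligand for a first-row metal, so the complex is high-spin. The t₂g³e_g¹ (high-spin) configuration has an unevenly filled e_g set; the Jahn–Teller theorem predicts a tetragonal distortion (typically axial elongation) to lift the degeneracy.
[CrF2(phen)2]^+: Summing ligand charges against the +1 overall charge gives an oxidation state of +3 for chromium. Group 6 minus oxidation state 3 gives a d³ configuration. The d³ configuration leaves the e_g set evenly filled (or empty) — no strong Jahn–Teller driving force.

[CrF6]^4-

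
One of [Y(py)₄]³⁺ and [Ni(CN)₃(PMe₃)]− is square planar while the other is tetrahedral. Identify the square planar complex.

[Ni(CN)₃(PMe₃)]−

For [Y(py)₄]³⁺: Summing ligand charges against the +3 overall charge gives an oxidation state of +3 for yttrium. Group 3 minus oxidation state 3 gives a d⁰ configuration. A d⁰ ion has no crystal-field stabilisation preference between square planar and tetrahedral, so four ligands adopt the sterically favoured tetrahedral geometry. → tetrahedral.
For [Ni(CN)₃(PMe₃)]−: Each cyanide is −1; trimethylphosphine is neutral; balancing the −1 overall charge requires Ni(II). Ni sits in group 10, so the d-electron count is 10 − 2 = 8. Cyanide and trimethylphosphine are strong-field ligands (high in the spectrochemical series). A 3d d⁸ ion with strong-field ligands gains enough CFSE to favour square planar over tetrahedral. → square planar.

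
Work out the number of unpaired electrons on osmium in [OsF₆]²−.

Summing ligand charges against the −2 overall charge gives an oxidation state of +4 for osmium.
Os sits in group 8, so the d-electron count is 8 − 4 = 4.
The spin state decides the count: a 5d ion has a large Δₒ and is invariably low-spin.
An octahedral low-spin d⁴ ion is t₂g⁴e_g⁰, giving 2 unpaired electrons.

2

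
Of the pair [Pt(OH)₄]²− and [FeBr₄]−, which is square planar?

[Pt(OH)₄]²−

For [Pt(OH)₄]²−: Summing ligand charges against the −2 overall charge gives an oxidation state of +2 for platinum. Platinum is a group-10 element; Pt(II) is therefore d⁸. A 5d d⁸ ion has a large crystal-field splitting; square planar leaves the high-energy d_{x²−y²} orbital empty and maximises CFSE. → square planar.
For [FeBr₄]−: Summing ligand charges against the −1 overall charge gives an oxidation state of +3 for iron. Fe sits in group 8, so the d-electron count is 8 − 3 = 5. A high-spin d⁵ ion has zero CFSE in either geometry, so four ligands adopt the sterically favoured tetrahedral geometry. → tetrahedral.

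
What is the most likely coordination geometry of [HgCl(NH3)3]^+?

Each chloride is −1; ammonia is neutral; balancing the +1 overall charge requires Hg(II).
Mercury is a group-12 element; Hg(II) is therefore d¹⁰.
With 4 monodentate ligands the coordination number is 4.
A d¹⁰ ion has no crystal-field stabilisation preference between square planar and tetrahedral, so four ligands adopt the sterically favoured tetrahedral geometry.

tetrahedral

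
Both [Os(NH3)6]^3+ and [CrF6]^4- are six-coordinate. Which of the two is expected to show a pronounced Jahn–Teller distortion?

[Os(NH3)6]^3+: Ammonia is neutral; balancing the +3 overall charge requires Os(III). Group 8 minus oxidation state 3 gives a d⁵ configuration. A 5d ion has a large Δₒ and is invariably low-spin. The d⁵ configuration leaves the e_g set evenly filled (or empty) — no strong Jahn–Teller driving force.
[CrF6]^4-: Ligand charges: each fluoride is −1. With an overall charge of −4 the chromium centre must be in the +2 oxidation state. Cr sits in group 6, so the d-electron count is 6 − 2 = 4. Fluoride is a weak-field ligand for a first-row metal, so the complex is high-spin. The t₂g³e_g¹ (high-spin) configuration has an unevenly filled e_g set; the Jahn–Teller theorem predicts a tetragonal distortion (typically axial elongation) to lift the degeneracy.

[CrF6]^4-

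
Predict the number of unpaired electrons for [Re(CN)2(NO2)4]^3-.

2 unpaired electrons

Each cyanide is −1; each nitro (N-bound nitrite) is −1; balancing the −3 overall charge requires Re(III).
Re sits in group 7, so the d-electron count is 7 − 3 = 4.
The spin state decides the count: a 5d ion has a large Δₒ and is invariably low-spin.
An octahedral low-spin d⁴ ion is t₂g⁴e_g⁰, giving 2 unpaired electrons.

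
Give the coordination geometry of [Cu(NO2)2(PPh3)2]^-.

tetrahedral

Summing ligand charges against the −1 overall charge gives an oxidation state of +1 for copper.
Cu sits in group 11, so the d-electron count is 11 − 1 = 10.
With 4 monodentate ligands the coordination number is 4.
A d¹⁰ ion has no crystal-field stabilisation preference between square planar and tetrahedral, so four ligands adopt the sterically favoured tetrahedral geometry.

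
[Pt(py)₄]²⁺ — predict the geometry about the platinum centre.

square planar

Summing ligand charges against the +2 overall charge gives an oxidation state of +2 for platinum.
Pt sits in group 10, so the d-electron count is 10 − 2 = 8.
Coordination number: 4.
A 5d d⁸ ion has a large crystal-field splitting; square planar leaves the high-energy d_{x²−y²} orbital empty and maximises CFSE.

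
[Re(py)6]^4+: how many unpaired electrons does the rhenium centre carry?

3

Summing ligand charges against the +4 overall charge gives an oxidation state of +4 for rhenium.
Re sits in group 7, so the d-electron count is 7 − 4 = 3.
In an octahedral field the d³ configuration is t₂g³e_g⁰ (only one arrangement possible), giving 3 unpaired electrons.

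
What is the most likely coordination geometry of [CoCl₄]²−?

Summing ligand charges against the −2 overall charge gives an oxidation state of +2 for cobalt.
Co sits in group 9, so the d-electron count is 9 − 2 = 7.
Coordination number: 4.
Chloride is a weak-field ligand.
For a high-spin 3d d⁷ ion with weak-field ligands the small Δₜ gives little square-planar CFSE advantage, so four ligands adopt the sterically favoured tetrahedral geometry.

tetrahedral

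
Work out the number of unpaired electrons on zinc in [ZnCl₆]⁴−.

0 unpaired electrons

Summing ligand charges against the −4 overall charge gives an oxidation state of +2 for zinc.
Zn sits in group 12, so the d-electron count is 12 − 2 = 10.
In an octahedral field the d¹⁰ configuration is t₂g⁶e_g⁴, giving 0 unpaired electrons.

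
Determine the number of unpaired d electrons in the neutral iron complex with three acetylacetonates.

5 unpaired electrons

Summing ligand charges against the 0 overall charge gives an oxidation state of +3 for iron.
Group 8 minus oxidation state 3 gives a d⁵ configuration.
Counting donor atoms: 3×acetylacetonate (bidentate) → 6 donors. Coordination number = 6.
The spin state decides the count: Acetylacetonate is a weak-field ligand for a first-row metal, so the complex is high-spin.
An octahedral high-spin d⁵ ion is t₂g³e_g², giving 5 unpaired electrons.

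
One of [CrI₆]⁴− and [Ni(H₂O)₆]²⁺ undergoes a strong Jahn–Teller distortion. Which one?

[CrI₆]⁴−: Each iodide is −1; balancing the −4 overall charge requires Cr(II). Cr sits in group 6, so the d-electron count is 6 − 2 = 4. Iodide is a weak-field ligand for a first-row metal, so the complex is high-spin. The t₂g³e_g¹ (high-spin) configuration has an unevenly filled e_g set; the Jahn–Teller theorem predicts a tetragonal distortion (typically axial elongation) to lift the degeneracy.
[Ni(H₂O)₆]²⁺: Ligand charges: water is neutral. With an overall charge of +2 the nickel centre must be in the +2 oxidation state. Nickel is a group-10 element; Ni(II) is therefore d⁸. The d⁸ configuration leaves the e_g set evenly filled (or empty) — no strong Jahn–Teller driving force.

[CrI₆]⁴−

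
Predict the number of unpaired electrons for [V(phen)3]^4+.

1 unpaired electron

1,10-phenanthroline is neutral; balancing the +4 overall charge requires V(IV).
V sits in group 5, so the d-electron count is 5 − 4 = 1.
Counting donor atoms: 3×1,10-phenanthroline (bidentate) → 6 donors. Coordination number = 6.
In an octahedral field the d¹ configuration is t₂g¹e_g⁰ (only one arrangement possible), giving 1 unpaired electron.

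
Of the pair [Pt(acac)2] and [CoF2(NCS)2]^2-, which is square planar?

For [Pt(acac)2]: Each acetylacetonate is −1; balancing the 0 overall charge requires Pt(II). Group 10 minus oxidation state 2 gives a d⁸ configuration. A 5d d⁸ ion has a large crystal-field splitting; square planar leaves the high-energy d_{x²−y²} orbital empty and maximises CFSE. → square planar.
For [CoF2(NCS)2]^2-: Summing ligand charges against the −2 overall charge gives an oxidation state of +2 for cobalt. Cobalt is a group-9 element; Co(II) is therefore d⁷. For a high-spin 3d d⁷ ion with weak-field ligands the small Δₜ gives little square-planar CFSE advantage, so four ligands adopt the sterically favoured tetrahedral geometry. → tetrahedral.

[Pt(acac)2]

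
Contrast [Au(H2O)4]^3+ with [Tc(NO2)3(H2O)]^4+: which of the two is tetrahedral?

For [Au(H2O)4]^3+: Water is neutral; balancing the +3 overall charge requires Au(III). Gold is a group-11 element; Au(III) is therefore d⁸. A 5d d⁸ ion has a large crystal-field splitting; square planar leaves the high-energy d_{x²−y²} orbital empty and maximises CFSE. → square planar.
For [Tc(NO2)3(H2O)]^4+: Each nitro (N-bound nitrite) is −1; water is neutral; balancing the +4 overall charge requires Tc(VII). Group 7 minus oxidation state 7 gives a d⁰ configuration. A d⁰ ion has no crystal-field stabilisation preference between square planar and tetrahedral, so four ligands adopt the sterically favoured tetrahedral geometry. → tetrahedral.

[Tc(NO2)3(H2O)]^4+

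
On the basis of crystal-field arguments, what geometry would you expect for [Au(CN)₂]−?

linear

Ligand charges: each cyanide is −1. With an overall charge of −1 the gold centre must be in the +1 oxidation state.
Gold is a group-11 element; Au(I) is therefore d¹⁰.
With 2 monodentate ligands the coordination number is 2.
A d¹⁰ ion with only two ligands adopts a linear arrangement (sp hybridisation; no CFSE preference).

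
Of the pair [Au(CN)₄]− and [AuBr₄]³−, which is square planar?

[Au(CN)₄]−

For [Au(CN)₄]−: Ligand charges: each cyanide is −1. With an overall charge of −1 the gold centre must be in the +3 oxidation state. Au sits in group 11, so the d-electron count is 11 − 3 = 8. A 5d d⁸ ion has a large crystal-field splitting; square planar leaves the high-energy d_{x²−y²} orbital empty and maximises CFSE. → square planar.
For [AuBr₄]³−: Each bromide is −1; balancing the −3 overall charge requires Au(I). Gold is a group-11 element; Au(I) is therefore d¹⁰. A d¹⁰ ion has no crystal-field stabilisation preference between square planar and tetrahedral, so four ligands adopt the sterically favoured tetrahedral geometry. → tetrahedral.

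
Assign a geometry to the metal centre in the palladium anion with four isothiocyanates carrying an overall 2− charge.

square planar

Ligand charges: each isothiocyanate is −1. With an overall charge of −2 the palladium centre must be in the +2 oxidation state.
Palladium is a group-10 element; Pd(II) is therefore d⁸.
With 4 monodentate ligands the coordination number is 4.
A 4d d⁸ ion has a large crystal-field splitting; square planar leaves the high-energy d_{x²−y²} orbital empty and maximises CFSE.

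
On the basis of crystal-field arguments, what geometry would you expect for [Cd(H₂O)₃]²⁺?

trigonal planar

Water is neutral; balancing the +2 overall charge requires Cd(II).
Group 12 minus oxidation state 2 gives a d¹⁰ configuration.
With 3 monodentate ligands the coordination number is 3.
Three ligands around a d¹⁰ centre minimise repulsion in a trigonal-planar arrangement.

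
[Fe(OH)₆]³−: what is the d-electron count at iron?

d5

Summing ligand charges against the −3 overall charge gives an oxidation state of +3 for iron.
Fe sits in group 8, so the d-electron count is 8 − 3 = 5.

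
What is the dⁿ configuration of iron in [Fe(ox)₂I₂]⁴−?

Each oxalate is −2; each iodide is −1; balancing the −4 overall charge requires Fe(II).
Fe sits in group 8, so the d-electron count is 8 − 2 = 6.

d6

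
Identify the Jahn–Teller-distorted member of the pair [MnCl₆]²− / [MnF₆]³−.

[MnCl₆]²−: Each chloride is −1; balancing the −2 overall charge requires Mn(IV). Mn sits in group 7, so the d-electron count is 7 − 4 = 3. The d³ configuration leaves the e_g set evenly filled (or empty) — no strong Jahn–Teller driving force.
[MnF₆]³−: Summing ligand charges against the −3 overall charge gives an oxidation state of +3 for manganese. Manganese is a group-7 element; Mn(III) is therefore d⁴. Fluoride is a weak-field ligand for a first-row metal, so the complex is high-spin. The t₂g³e_g¹ (high-spin) configuration has an unevenly filled e_g set; the Jahn–Teller theorem predicts a tetragonal distortion (typically axial elongation) to lift the degeneracy.

[MnF₆]³−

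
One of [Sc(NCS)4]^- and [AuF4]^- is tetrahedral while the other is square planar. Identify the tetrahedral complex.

[Sc(NCS)4]^-

For [Sc(NCS)4]^-: Each isothiocyanate is −1; balancing the −1 overall charge requires Sc(III). Scandium is a group-3 element; Sc(III) is therefore d⁰. A d⁰ ion has no crystal-field stabilisation preference between square planar and tetrahedral, so four ligands adopt the sterically favoured tetrahedral geometry. → tetrahedral.
For [AuF4]^-: Each fluoride is −1; balancing the −1 overall charge requires Au(III). Group 11 minus oxidation state 3 gives a d⁸ configuration. A 5d d⁸ ion has a large crystal-field splitting; square planar leaves the high-energy d_{x²−y²} orbital empty and maximises CFSE. → square planar.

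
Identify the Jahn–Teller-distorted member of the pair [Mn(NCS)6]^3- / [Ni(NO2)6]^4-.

[Mn(NCS)6]^3-: Summing ligand charges against the −3 overall charge gives an oxidation state of +3 for manganese. Mn sits in group 7, so the d-electron count is 7 − 3 = 4. Isothiocyanate is a weak-field ligand for a first-row metal, so the complex is high-spin. The t₂g³e_g¹ (high-spin) configuration has an unevenly filled e_g set; the Jahn–Teller theorem predicts a tetragonal distortion (typically axial elongation) to lift the degeneracy.
[Ni(NO2)6]^4-: Ligand charges: each nitro (N-bound nitrite) is −1. With an overall charge of −4 the nickel centre must be in the +2 oxidation state. Group 10 minus oxidation state 2 gives a d⁸ configuration. The d⁸ configuration leaves the e_g set evenly filled (or empty) — no strong Jahn–Teller driving force.

[Mn(NCS)6]^3-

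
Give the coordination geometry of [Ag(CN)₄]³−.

Summing ligand charges against the −3 overall charge gives an oxidation state of +1 for silver.
Silver is a group-11 element; Ag(I) is therefore d¹⁰.
Coordination number: 4.
A d¹⁰ ion has no crystal-field stabilisation preference between square planar and tetrahedral, so four ligands adopt the sterically favoured tetrahedral geometry.

tetrahedral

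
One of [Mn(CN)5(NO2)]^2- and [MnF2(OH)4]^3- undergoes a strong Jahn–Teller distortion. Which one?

[MnF2(OH)4]^3-

[Mn(CN)5(NO2)]^2-: Each cyanide is −1; each nitro (N-bound nitrite) is −1; balancing the −2 overall charge requires Mn(IV). Manganese is a group-7 element; Mn(IV) is therefore d³. The d³ configuration leaves the e_g set evenly filled (or empty) — no strong Jahn–Teller driving force.
[MnF2(OH)4]^3-: Ligand charges: each fluoride is −1; each hydroxide is −1. With an overall charge of −3 the manganese centre must be in the +3 oxidation state. Manganese is a group-7 element; Mn(III) is therefore d⁴. Fluoride and hydroxide are weak-field ligands for a first-row metal, so the complex is high-spin. The t₂g³e_g¹ (high-spin) configuration has an unevenly filled e_g set; the Jahn–Teller theorem predicts a tetragonal distortion (typically axial elongation) to lift the degeneracy.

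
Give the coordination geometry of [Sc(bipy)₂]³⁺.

2,2′-bipyridine is neutral; balancing the +3 overall charge requires Sc(III).
Sc sits in group 3, so the d-electron count is 3 − 3 = 0.
Counting donor atoms: 2×2,2′-bipyridine (bidentate) → 4 donors. Coordination number = 4.
A d⁰ ion has no crystal-field stabilisation preference between square planar and tetrahedral, so four ligands adopt the sterically favoured tetrahedral geometry.

tetrahedral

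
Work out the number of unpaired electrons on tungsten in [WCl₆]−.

Ligand charges: each chloride is −1. With an overall charge of −1 the tungsten centre must be in the +5 oxidation state.
W sits in group 6, so the d-electron count is 6 − 5 = 1.
In an octahedral field the d¹ configuration is t₂g¹e_g⁰ (only one arrangement possible), giving 1 unpaired electron.

1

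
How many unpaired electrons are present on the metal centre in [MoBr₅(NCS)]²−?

2

Summing ligand charges against the −2 overall charge gives an oxidation state of +4 for molybdenum.
Group 6 minus oxidation state 4 gives a d² configuration.
In an octahedral field the d² configuration is t₂g²e_g⁰ (only one arrangement possible), giving 2 unpaired electrons.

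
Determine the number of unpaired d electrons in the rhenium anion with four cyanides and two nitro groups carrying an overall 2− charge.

Summing ligand charges against the −2 overall charge gives an oxidation state of +4 for rhenium.
Re sits in group 7, so the d-electron count is 7 − 4 = 3.
In an octahedral field the d³ configuration is t₂g³e_g⁰ (only one arrangement possible), giving 3 unpaired electrons.

3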